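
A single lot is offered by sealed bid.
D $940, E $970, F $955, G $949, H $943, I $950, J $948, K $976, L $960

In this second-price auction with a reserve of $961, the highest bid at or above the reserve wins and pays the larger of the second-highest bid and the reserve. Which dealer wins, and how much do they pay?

Bids in order: 976 (K) > 970 (E) > 960 (L) > 955 (F) > 950 (I) > 949 (G) > …
K has the top bid at or above the reserve ($976).
max(second-highest $970, reserve $961) = $970; the reserve does not bind.

K pays $970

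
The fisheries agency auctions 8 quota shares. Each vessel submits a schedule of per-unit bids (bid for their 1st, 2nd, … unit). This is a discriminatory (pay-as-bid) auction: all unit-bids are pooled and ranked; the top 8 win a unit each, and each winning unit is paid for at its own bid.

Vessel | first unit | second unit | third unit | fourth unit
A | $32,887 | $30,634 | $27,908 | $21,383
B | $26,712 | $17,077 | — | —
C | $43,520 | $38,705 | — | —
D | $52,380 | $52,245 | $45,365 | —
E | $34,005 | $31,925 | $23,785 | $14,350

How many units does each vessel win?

All unit-bids, highest first — top 8: 52,380 (D-1), 52,245 (D-2), 45,365 (D-3), 43,520 (C-1), 38,705 (C-2), 34,005 (E-1), 32,887 (A-1), 31,925 (E-2)
Next rejected bid: $30,634 (not a price — pay-as-bid).
Allocation: A 1, C 2, D 3, E 2.

A 1, C 2, D 3, E 2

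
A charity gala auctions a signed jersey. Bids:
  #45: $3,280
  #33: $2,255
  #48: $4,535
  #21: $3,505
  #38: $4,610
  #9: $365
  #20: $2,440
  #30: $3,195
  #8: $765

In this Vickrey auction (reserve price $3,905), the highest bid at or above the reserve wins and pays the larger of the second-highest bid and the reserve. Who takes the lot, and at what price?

Sorting bids: 4,610 (#38) > 4,535 (#48) > 3,505 (#21) > 3,280 (#45) > 3,195 (#30) > 2,440 (#20) > …
Highest eligible bid: #38 at $4,610.
Second-highest bid $4,535 exceeds the reserve $3,905 → payment $4,535.

#38 pays $4,535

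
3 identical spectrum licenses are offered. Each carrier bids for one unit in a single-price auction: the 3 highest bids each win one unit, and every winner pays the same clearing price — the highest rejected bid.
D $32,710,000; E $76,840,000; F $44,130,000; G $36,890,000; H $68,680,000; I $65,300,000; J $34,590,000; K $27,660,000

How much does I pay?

Bids ranked high→low: 76,840,000 (E), 68,680,000 (H), 65,300,000 (I), 44,130,000 (F), 36,890,000 (G), …
The 3 highest are E, H, I.
First losing bid is F's $44,130,000, which sets the uniform price.
I wins → pays $44,130,000.

I pays $44,130,000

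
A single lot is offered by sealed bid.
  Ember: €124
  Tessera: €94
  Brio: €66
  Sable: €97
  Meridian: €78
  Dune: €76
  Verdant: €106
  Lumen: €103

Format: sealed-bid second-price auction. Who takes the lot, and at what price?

Ember pays €106

Sorting bids: 124 (Ember) > 106 (Verdant) > 103 (Lumen) > 97 (Sable) > 94 (Tessera) > 78 (Meridian) > …
Ember wins with the highest bid; price is set by the runner-up at €106.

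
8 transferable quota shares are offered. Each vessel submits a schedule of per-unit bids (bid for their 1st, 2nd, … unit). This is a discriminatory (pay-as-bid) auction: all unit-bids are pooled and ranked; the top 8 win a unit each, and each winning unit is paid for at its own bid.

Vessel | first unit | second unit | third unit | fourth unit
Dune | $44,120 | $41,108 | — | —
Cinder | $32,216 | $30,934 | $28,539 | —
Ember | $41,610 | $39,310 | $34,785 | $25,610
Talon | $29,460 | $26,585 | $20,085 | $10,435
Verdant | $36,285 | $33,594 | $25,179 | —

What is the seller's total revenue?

All unit-bids, highest first — top 8: 44,120 (Dune-1), 41,610 (Ember-1), 41,108 (Dune-2), 39,310 (Ember-2), 36,285 (Verdant-1), 34,785 (Ember-3), 33,594 (Verdant-2), 32,216 (Cinder-1)
Next rejected bid: $30,934 (not a price — pay-as-bid).
Each winning unit pays its own bid.
Revenue = 44,120 + 41,610 + 41,108 + 39,310 + 36,285 + 34,785 + 33,594 + 32,216 = $303,028.

Total revenue: $303,028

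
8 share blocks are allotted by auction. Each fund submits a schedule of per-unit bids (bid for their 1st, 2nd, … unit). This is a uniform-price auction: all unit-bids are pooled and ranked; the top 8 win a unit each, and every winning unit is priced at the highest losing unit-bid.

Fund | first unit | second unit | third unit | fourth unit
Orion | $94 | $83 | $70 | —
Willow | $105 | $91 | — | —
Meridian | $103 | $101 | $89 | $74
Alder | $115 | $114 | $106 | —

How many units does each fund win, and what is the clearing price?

Pooled unit-bids ranked (top 8): 115 (Alder-1), 114 (Alder-2), 106 (Alder-3), 105 (Willow-1), 103 (Meridian-1), 101 (Meridian-2), 94 (Orion-1), 91 (Willow-2)
First bid not allocated: $89.
Allocation: Alder 3, Meridian 2, Orion 1, Willow 2.

Alder 3, Meridian 2, Orion 1, Willow 2; clearing price $89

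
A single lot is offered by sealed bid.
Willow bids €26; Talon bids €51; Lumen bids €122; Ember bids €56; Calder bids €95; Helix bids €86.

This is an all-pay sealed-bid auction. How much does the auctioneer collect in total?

Bids in order: 122 (Lumen) > 95 (Calder) > 86 (Helix) > 56 (Ember) > 51 (Talon) > 26 (Willow)
Lumen wins with the top bid; all bids are sunk regardless.
Every bidder forfeits their bid regardless of winning.
Revenue = 26 + 51 + 122 + 56 + 95 + 86 = €436.

Total revenue: €436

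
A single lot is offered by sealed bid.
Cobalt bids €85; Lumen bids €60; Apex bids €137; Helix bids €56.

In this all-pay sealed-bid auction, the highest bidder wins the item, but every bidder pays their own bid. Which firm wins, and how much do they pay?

Apex pays €137

Sorting bids: 137 (Apex) > 85 (Cobalt) > 60 (Lumen) > 56 (Helix)
Apex wins with the top bid; all bids are sunk regardless.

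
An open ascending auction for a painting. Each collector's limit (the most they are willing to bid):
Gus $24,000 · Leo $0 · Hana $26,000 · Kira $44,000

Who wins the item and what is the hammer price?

Ascending (English) auction: the price rises until one bidder remains; the winner pays the price at which the last rival dropped out.
Sorting limits: 44,000 (Kira) > 26,000 (Hana) > 24,000 (Gus) > 0 (Leo)
Once the price passes $26,000, only Kira is left; the hammer falls at Hana's limit of $26,000.

Kira wins at $26,000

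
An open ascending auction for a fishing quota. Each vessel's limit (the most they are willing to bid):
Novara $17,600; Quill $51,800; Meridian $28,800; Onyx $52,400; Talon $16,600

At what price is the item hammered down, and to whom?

Onyx wins at $51,800

Limits ranked: 52,400 (Onyx) > 51,800 (Quill) > 28,800 (Meridian) > 17,600 (Novara) > 16,600 (Talon)
Bidding ends when Quill exits at $51,800; Onyx takes it.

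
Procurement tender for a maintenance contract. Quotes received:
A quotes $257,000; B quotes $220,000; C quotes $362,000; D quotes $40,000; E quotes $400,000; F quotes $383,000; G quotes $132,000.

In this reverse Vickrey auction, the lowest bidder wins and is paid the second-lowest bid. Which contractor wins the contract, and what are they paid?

Bids ranked: 40,000 (D) < 132,000 (G) < 220,000 (B) < 257,000 (A) < 362,000 (C) < 383,000 (F) < …
D is lowest; is paid the second-lowest bid, $132,000.

D is paid $132,000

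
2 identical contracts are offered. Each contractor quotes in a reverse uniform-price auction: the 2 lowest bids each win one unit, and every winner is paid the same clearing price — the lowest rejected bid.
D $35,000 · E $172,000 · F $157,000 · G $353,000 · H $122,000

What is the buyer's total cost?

Total cost: $314,000

Ordering the bids: 35,000 (D), 122,000 (H), 157,000 (F), 172,000 (E), …
Lowest 2: D, H.
Lowest unsuccessful bid: $157,000 → clearing price.
Total cost = 2 × $157,000 = $314,000.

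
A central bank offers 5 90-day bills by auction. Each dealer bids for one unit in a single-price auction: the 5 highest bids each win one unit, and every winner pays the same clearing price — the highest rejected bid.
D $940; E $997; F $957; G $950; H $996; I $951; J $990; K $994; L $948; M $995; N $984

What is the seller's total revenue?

Total revenue: $4,920

Sorting: 997 (E), 996 (H), 995 (M), 994 (K), 990 (J), 984 (N), 957 (F), …
The 5 highest are E, H, M, K, J.
Clearing price = highest rejected bid = $984.
Total revenue = 5 × $984 = $4,920.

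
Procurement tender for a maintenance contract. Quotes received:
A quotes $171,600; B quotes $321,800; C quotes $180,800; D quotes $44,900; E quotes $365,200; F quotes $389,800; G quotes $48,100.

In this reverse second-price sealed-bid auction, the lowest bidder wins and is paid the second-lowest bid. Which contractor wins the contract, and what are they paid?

D is paid $48,100

Rule: the lowest bidder wins and is paid the second-lowest bid.
Sorting bids: 44,900 (D) < 48,100 (G) < 171,600 (A) < 180,800 (C) < 321,800 (B) < 365,200 (E) < …
Second-price: D is paid G's bid of $48,100.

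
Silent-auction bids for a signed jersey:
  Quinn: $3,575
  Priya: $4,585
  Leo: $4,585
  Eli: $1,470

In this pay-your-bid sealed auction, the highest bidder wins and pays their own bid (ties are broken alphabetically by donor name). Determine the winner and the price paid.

Bids ranked: 4,585 (Leo) > 4,585 (Priya) > 3,575 (Quinn) > 1,470 (Eli)
Leo and Priya tie at $4,585; tie-break gives it to Leo.
Leo has the highest bid and pays exactly that: $4,585.

Leo pays $4,585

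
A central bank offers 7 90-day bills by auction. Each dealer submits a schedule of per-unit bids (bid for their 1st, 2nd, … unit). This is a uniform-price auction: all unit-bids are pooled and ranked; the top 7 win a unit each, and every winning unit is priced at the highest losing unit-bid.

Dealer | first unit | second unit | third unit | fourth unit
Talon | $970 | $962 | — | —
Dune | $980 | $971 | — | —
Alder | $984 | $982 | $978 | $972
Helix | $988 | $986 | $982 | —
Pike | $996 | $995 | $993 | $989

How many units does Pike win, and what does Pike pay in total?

Pike: 4 units, pays $3,928

Merging the schedules and taking the best 7: 996 (Pike-1), 995 (Pike-2), 993 (Pike-3), 989 (Pike-4), 988 (Helix-1), 986 (Helix-2), 984 (Alder-1)
The (k+1)-th unit-bid is $982.
Pike wins 4 unit(s) at $982 each.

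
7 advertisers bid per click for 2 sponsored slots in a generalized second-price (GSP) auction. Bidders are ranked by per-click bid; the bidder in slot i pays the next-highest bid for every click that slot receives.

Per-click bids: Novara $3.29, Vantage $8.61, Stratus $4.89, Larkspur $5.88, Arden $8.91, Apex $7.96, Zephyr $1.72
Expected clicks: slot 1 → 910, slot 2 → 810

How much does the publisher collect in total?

Total revenue: $14282.70

Per-click bids in order: $8.91 (Arden) > $8.61 (Vantage) > $7.96 (Apex) > …
Slot 1: Arden pays $8.61 × 910 = $7835.10
Slot 2: Vantage pays $7.96 × 810 = $6447.60
Total = $14282.70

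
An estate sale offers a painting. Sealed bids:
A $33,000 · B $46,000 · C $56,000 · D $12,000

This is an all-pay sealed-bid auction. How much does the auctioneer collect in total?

Bids ranked: 56,000 (C) > 46,000 (B) > 33,000 (A) > 12,000 (D)
Every bidder forfeits their bid regardless of winning.
Revenue = 33,000 + 46,000 + 56,000 + 12,000 = $147,000.

Total revenue: $147,000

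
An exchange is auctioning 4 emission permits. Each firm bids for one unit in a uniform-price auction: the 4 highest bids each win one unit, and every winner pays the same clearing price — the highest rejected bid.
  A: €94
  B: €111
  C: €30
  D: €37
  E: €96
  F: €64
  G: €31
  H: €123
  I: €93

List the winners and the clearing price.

Ordering the bids: 123 (H), 111 (B), 96 (E), 94 (A), 93 (I), 64 (F), …
Top 4: H, B, E, A.
Clearing price = highest rejected bid = €93.

H, B, E, A; each pays €93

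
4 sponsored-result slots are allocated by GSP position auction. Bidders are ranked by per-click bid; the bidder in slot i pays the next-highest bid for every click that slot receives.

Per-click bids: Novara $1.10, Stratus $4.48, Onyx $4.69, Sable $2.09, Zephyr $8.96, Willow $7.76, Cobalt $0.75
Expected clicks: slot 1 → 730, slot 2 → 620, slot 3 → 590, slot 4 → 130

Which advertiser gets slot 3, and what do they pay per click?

Sorting advertisers: $8.96 (Zephyr) > $7.76 (Willow) > $4.69 (Onyx) > $4.48 (Stratus) > $2.09 (Sable) > …
Slot 3 goes to the third-ranked bidder, Onyx, who pays the next bid down: $4.48/click.

Onyx; $4.48 per click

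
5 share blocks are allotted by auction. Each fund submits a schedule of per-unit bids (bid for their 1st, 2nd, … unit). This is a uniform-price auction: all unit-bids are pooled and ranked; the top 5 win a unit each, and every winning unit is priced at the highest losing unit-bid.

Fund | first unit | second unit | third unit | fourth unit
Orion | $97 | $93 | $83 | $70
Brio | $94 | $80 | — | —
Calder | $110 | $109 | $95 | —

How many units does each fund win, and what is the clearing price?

Brio 1, Calder 3, Orion 1; clearing price $93

Pooled unit-bids ranked (top 5): 110 (Calder-1), 109 (Calder-2), 97 (Orion-1), 95 (Calder-3), 94 (Brio-1)
The (k+1)-th unit-bid is $93.
Allocation: Brio 1, Calder 3, Orion 1.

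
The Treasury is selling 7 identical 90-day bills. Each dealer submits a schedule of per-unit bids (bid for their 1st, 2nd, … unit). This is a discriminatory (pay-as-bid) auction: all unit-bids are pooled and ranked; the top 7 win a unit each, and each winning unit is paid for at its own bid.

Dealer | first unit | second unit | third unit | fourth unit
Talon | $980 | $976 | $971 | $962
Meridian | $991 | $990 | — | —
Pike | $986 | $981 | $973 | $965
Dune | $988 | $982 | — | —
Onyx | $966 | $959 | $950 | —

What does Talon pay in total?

All unit-bids, highest first — top 7: 991 (Meridian-1), 990 (Meridian-2), 988 (Dune-1), 986 (Pike-1), 982 (Dune-2), 981 (Pike-2), 980 (Talon-1)
Next rejected bid: $976 (not a price — pay-as-bid).
Talon's winning unit-bids: 980 = $980.

Talon pays $980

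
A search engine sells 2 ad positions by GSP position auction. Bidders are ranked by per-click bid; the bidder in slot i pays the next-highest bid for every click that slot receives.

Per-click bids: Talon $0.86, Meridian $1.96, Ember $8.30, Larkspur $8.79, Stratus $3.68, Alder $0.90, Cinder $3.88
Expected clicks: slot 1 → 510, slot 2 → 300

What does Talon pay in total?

Sorting advertisers: $8.79 (Larkspur) > $8.30 (Ember) > $3.88 (Cinder) > …
Talon ranks below slot 2 → no slot, pays nothing.

Talon pays $0.00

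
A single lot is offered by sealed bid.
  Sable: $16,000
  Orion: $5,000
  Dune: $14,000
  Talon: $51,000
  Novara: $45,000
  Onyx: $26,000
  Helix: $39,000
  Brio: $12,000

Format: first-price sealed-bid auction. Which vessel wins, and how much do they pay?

Talon pays $51,000

Bids in order: 51,000 (Talon) > 45,000 (Novara) > 39,000 (Helix) > 26,000 (Onyx) > 16,000 (Sable) > 14,000 (Dune) > …
First-price: Talon pays what they bid, $51,000.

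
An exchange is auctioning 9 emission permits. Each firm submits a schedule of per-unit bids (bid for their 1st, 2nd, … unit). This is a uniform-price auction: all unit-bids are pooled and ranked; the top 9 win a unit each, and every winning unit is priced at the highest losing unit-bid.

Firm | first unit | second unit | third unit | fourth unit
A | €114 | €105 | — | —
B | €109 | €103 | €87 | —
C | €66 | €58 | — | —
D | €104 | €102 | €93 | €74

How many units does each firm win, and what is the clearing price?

A 2, B 3, D 4; clearing price €66

All unit-bids, highest first — top 9: 114 (A-1), 109 (B-1), 105 (A-2), 104 (D-1), 103 (B-2), 102 (D-2), 93 (D-3), 87 (B-3), 74 (D-4)
First bid not allocated: €66.
Allocation: A 2, B 3, D 4.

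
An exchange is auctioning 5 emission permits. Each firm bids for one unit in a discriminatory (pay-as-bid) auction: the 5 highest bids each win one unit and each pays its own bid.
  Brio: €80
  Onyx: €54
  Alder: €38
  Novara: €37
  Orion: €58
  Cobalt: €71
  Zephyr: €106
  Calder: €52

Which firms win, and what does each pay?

Bids ranked high→low: 106 (Zephyr), 80 (Brio), 71 (Cobalt), 58 (Orion), 54 (Onyx), 52 (Calder), 38 (Alder), …
The 5 highest are Zephyr, Brio, Cobalt, Orion, Onyx.
Each winner pays its own bid: Zephyr €106, Brio €80, Cobalt €71, Orion €58, Onyx €54.

Zephyr €106, Brio €80, Cobalt €71, Orion €58, Onyx €54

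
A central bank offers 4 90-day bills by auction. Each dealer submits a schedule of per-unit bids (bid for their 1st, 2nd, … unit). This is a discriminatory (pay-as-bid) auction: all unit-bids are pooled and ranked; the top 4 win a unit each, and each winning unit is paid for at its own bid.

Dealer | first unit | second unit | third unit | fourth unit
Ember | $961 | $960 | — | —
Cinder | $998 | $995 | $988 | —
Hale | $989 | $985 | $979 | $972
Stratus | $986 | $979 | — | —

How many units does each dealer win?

Cinder 3, Hale 1

Merging the schedules and taking the best 4: 998 (Cinder-1), 995 (Cinder-2), 989 (Hale-1), 988 (Cinder-3)
Next rejected bid: $986 (not a price — pay-as-bid).
Allocation: Cinder 3, Hale 1.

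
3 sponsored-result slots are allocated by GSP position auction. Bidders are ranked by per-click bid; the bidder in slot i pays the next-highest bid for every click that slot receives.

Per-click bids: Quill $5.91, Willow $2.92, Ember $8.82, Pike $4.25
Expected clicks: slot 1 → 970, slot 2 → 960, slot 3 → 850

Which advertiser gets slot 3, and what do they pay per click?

Sorting advertisers: $8.82 (Ember) > $5.91 (Quill) > $4.25 (Pike) > $2.92 (Willow)
Slot 3 goes to the third-ranked bidder, Pike, who pays the next bid down: $2.92/click.

Pike; $2.92 per click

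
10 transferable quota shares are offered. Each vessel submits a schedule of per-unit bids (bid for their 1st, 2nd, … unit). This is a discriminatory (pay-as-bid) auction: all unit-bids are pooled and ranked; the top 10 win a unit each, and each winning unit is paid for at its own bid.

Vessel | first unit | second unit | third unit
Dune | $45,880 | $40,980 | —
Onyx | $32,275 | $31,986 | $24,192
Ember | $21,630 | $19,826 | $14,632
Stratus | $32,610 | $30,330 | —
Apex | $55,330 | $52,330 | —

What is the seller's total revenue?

Pooled unit-bids ranked (top 10): 55,330 (Apex-1), 52,330 (Apex-2), 45,880 (Dune-1), 40,980 (Dune-2), 32,610 (Stratus-1), 32,275 (Onyx-1), 31,986 (Onyx-2), 30,330 (Stratus-2), 24,192 (Onyx-3), 21,630 (Ember-1)
Next rejected bid: $19,826 (not a price — pay-as-bid).
Each winning unit pays its own bid.
Revenue = 55,330 + 52,330 + 45,880 + 40,980 + 32,610 + 32,275 + 31,986 + 30,330 + 24,192 + 21,630 = $367,543.

Total revenue: $367,543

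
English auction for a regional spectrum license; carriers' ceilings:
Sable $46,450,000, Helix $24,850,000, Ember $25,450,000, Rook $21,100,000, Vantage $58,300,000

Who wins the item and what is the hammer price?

Vantage wins at $46,450,000

Rule: the price rises until one bidder remains; the winner pays the price at which the last rival dropped out.
Limits ranked: 58,300,000 (Vantage) > 46,450,000 (Sable) > 25,450,000 (Ember) > 24,850,000 (Helix) > 21,100,000 (Rook)
Once the price passes $46,450,000, only Vantage is left; the hammer falls at Sable's limit of $46,450,000.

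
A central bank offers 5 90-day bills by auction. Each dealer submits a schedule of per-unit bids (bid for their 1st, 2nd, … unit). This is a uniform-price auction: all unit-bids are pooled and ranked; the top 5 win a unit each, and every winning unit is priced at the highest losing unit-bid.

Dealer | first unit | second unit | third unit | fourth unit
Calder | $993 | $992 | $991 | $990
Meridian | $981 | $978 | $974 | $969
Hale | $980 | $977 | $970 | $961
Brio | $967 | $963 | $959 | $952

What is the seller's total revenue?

All unit-bids, highest first — top 5: 993 (Calder-1), 992 (Calder-2), 991 (Calder-3), 990 (Calder-4), 981 (Meridian-1)
Highest rejected unit-bid = $980.
Allocation: Calder 4, Meridian 1. Every unit priced at $980.
Revenue = 5 × 980 = $4,900.

Total revenue: $4,900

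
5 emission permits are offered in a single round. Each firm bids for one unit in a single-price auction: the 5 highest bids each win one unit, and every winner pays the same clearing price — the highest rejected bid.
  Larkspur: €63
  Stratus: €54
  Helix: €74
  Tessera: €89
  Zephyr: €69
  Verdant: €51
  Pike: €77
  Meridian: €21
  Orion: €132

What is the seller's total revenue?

Bids ranked high→low: 132 (Orion), 89 (Tessera), 77 (Pike), 74 (Helix), 69 (Zephyr), 63 (Larkspur), 54 (Stratus), …
Top 5: Orion, Tessera, Pike, Helix, Zephyr.
Clearing price = highest rejected bid = €63.
Total revenue = 5 × €63 = €315.

Total revenue: €315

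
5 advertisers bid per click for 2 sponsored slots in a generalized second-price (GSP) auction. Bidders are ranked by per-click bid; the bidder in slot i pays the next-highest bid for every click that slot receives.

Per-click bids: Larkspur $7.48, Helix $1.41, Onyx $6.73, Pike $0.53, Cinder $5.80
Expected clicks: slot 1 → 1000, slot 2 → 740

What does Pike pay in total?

Ranked by bid: $7.48 (Larkspur) > $6.73 (Onyx) > $5.80 (Cinder) > …
Pike ranks below slot 2 → no slot, pays nothing.

Pike pays $0.00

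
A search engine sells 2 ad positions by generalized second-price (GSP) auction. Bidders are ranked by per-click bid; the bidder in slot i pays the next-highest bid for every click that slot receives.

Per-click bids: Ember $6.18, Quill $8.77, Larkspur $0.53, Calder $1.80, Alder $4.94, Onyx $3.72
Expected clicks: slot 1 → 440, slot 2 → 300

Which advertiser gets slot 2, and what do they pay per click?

Ranked by bid: $8.77 (Quill) > $6.18 (Ember) > $4.94 (Alder) > …
Slot 2 goes to the second-ranked bidder, Ember, who pays the next bid down: $4.94/click.

Ember; $4.94 per click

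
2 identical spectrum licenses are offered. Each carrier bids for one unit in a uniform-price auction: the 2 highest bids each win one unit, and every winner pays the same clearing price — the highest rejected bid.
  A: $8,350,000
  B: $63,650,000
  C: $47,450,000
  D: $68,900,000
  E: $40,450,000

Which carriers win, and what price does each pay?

D, B; each pays $47,450,000

Ordering the bids: 68,900,000 (D), 63,650,000 (B), 47,450,000 (C), 40,450,000 (E), …
The 2 highest are D, B.
Clearing price = highest rejected bid = $47,450,000.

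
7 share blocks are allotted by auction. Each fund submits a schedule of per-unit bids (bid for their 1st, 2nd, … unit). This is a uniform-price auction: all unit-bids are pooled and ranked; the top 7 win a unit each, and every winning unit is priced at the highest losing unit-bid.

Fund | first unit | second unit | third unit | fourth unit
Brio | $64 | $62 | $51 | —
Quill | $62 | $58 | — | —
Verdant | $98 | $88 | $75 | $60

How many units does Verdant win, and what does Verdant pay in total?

Verdant: 4 units, pays $232

All unit-bids, highest first — top 7: 98 (Verdant-1), 88 (Verdant-2), 75 (Verdant-3), 64 (Brio-1), 62 (Brio-2), 62 (Quill-1), 60 (Verdant-4)
Highest rejected unit-bid = $58.
Verdant wins 4 unit(s) at $58 each.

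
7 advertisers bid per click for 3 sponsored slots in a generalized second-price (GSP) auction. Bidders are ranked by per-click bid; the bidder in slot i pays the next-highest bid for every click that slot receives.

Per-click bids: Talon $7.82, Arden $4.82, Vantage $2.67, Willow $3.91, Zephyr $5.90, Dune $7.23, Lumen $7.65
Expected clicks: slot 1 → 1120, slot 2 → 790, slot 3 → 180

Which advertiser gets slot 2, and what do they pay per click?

Per-click bids in order: $7.82 (Talon) > $7.65 (Lumen) > $7.23 (Dune) > $5.90 (Zephyr) > …
Slot 2 goes to the second-ranked bidder, Lumen, who pays the next bid down: $7.23/click.

Lumen; $7.23 per click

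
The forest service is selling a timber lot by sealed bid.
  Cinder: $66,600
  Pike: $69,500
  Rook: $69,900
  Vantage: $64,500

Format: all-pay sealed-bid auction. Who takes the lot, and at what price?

All-pay sealed-bid auction: the highest bidder wins the item, but every bidder pays their own bid.
Bids in order: 69,900 (Rook) > 69,500 (Pike) > 66,600 (Cinder) > 64,500 (Vantage)
Rook wins with the top bid; all bids are sunk regardless.

Rook pays $69,900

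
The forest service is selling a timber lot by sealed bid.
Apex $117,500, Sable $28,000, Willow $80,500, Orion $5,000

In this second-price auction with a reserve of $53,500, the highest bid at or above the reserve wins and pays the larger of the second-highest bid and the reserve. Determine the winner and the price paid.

Apex pays $80,500

Rule: the highest bid at or above the reserve wins and pays the larger of the second-highest bid and the reserve.
Sorting bids: 117,500 (Apex) > 80,500 (Willow) > 28,000 (Sable) > 5,000 (Orion)
Highest eligible bid: Apex at $117,500.
max(second-highest $80,500, reserve $53,500) = $80,500; the reserve does not bind.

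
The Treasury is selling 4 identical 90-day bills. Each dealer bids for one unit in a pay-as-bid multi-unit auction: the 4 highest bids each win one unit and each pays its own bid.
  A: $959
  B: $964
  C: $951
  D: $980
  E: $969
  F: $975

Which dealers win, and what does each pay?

D $980, F $975, E $969, B $964

Ordering the bids: 980 (D), 975 (F), 969 (E), 964 (B), 959 (A), 951 (C)
The 4 highest are D, F, E, B.
Each winner pays its own bid: D $980, F $975, E $969, B $964.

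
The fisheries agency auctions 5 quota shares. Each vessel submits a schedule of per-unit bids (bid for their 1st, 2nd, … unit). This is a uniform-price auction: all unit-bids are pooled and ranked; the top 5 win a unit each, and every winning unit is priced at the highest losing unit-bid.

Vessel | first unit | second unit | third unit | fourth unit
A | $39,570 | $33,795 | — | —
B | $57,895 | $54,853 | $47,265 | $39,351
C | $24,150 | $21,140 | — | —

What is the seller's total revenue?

Total revenue: $168,975

Pooled unit-bids ranked (top 5): 57,895 (B-1), 54,853 (B-2), 47,265 (B-3), 39,570 (A-1), 39,351 (B-4)
First bid not allocated: $33,795.
Allocation: A 1, B 4. Every unit priced at $33,795.
Revenue = 5 × 33,795 = $168,975.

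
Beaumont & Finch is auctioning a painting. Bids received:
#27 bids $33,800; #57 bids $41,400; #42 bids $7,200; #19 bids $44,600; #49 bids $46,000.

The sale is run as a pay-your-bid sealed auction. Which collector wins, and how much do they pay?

Sorting bids: 46,000 (#49) > 44,600 (#19) > 41,400 (#57) > 33,800 (#27) > 7,200 (#42)
#49 is highest → pays own bid, $46,000.

#49 pays $46,000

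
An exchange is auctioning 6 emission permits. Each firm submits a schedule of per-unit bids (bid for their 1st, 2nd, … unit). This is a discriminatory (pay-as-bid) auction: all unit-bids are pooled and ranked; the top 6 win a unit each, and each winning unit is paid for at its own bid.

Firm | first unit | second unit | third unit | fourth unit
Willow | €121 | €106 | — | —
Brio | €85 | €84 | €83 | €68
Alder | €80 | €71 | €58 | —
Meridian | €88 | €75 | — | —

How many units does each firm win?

All unit-bids, highest first — top 6: 121 (Willow-1), 106 (Willow-2), 88 (Meridian-1), 85 (Brio-1), 84 (Brio-2), 83 (Brio-3)
Next rejected bid: €80 (not a price — pay-as-bid).
Allocation: Brio 3, Meridian 1, Willow 2.

Brio 3, Meridian 1, Willow 2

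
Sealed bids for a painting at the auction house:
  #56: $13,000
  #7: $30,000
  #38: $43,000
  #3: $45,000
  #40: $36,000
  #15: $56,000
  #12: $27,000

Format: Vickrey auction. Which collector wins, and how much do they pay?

Rule: the highest bidder wins and pays the second-highest bid.
Sorting bids: 56,000 (#15) > 45,000 (#3) > 43,000 (#38) > 36,000 (#40) > 30,000 (#7) > 27,000 (#12) > …
Second-price: #15 pays #3's bid of $45,000.

#15 pays $45,000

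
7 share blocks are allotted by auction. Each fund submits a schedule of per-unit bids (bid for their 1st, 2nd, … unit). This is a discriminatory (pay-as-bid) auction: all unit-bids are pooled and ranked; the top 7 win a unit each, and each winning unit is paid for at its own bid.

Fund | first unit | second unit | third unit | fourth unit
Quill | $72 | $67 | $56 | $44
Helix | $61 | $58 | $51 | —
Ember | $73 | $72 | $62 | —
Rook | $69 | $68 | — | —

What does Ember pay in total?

All unit-bids, highest first — top 7: 73 (Ember-1), 72 (Quill-1), 72 (Ember-2), 69 (Rook-1), 68 (Rook-2), 67 (Quill-2), 62 (Ember-3)
Next rejected bid: $61 (not a price — pay-as-bid).
Ember's winning unit-bids: 73 + 72 + 62 = $207.

Ember pays $207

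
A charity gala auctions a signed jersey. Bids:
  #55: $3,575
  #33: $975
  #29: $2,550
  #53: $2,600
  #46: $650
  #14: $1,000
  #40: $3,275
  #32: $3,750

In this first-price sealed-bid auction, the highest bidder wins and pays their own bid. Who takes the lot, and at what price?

Bids in order: 3,750 (#32) > 3,575 (#55) > 3,275 (#40) > 2,600 (#53) > 2,550 (#29) > 1,000 (#14) > …
#32 has the highest bid and pays exactly that: $3,750.

#32 pays $3,750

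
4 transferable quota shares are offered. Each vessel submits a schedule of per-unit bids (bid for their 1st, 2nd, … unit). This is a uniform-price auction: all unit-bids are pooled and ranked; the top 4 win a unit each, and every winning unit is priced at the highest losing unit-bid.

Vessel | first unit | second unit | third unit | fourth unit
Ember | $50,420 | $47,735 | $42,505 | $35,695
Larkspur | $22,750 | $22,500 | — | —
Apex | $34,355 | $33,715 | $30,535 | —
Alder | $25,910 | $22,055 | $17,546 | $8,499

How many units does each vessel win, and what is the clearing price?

Ember 4; clearing price $34,355

Merging the schedules and taking the best 4: 50,420 (Ember-1), 47,735 (Ember-2), 42,505 (Ember-3), 35,695 (Ember-4)
Highest rejected unit-bid = $34,355.
Allocation: Ember 4.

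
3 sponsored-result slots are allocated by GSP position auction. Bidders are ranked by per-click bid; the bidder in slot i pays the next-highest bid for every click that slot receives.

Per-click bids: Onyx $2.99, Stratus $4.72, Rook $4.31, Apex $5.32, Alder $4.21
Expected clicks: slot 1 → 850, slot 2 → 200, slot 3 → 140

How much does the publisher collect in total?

Total revenue: $5463.40

Per-click bids in order: $5.32 (Apex) > $4.72 (Stratus) > $4.31 (Rook) > $4.21 (Alder) > …
Slot 1: Apex pays $4.72 × 850 = $4012.00
Slot 2: Stratus pays $4.31 × 200 = $862.00
Slot 3: Rook pays $4.21 × 140 = $589.40
Total = $5463.40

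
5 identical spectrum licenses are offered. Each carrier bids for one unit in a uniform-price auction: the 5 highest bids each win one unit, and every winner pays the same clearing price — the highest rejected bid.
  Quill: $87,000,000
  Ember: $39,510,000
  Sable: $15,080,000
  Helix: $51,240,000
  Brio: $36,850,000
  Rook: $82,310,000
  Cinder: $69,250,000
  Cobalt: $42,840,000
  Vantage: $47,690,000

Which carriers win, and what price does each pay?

Quill, Rook, Cinder, Helix, Vantage; each pays $42,840,000

Sorting: 87,000,000 (Quill), 82,310,000 (Rook), 69,250,000 (Cinder), 51,240,000 (Helix), 47,690,000 (Vantage), 42,840,000 (Cobalt), 39,510,000 (Ember), …
Winners (5 units): Quill, Rook, Cinder, Helix, Vantage.
First losing bid is Cobalt's $42,840,000, which sets the uniform price.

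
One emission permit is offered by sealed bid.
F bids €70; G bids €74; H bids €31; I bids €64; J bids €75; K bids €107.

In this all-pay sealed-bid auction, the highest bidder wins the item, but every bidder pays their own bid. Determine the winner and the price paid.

All-pay sealed-bid auction: the highest bidder wins the item, but every bidder pays their own bid.
Bids in order: 107 (K) > 75 (J) > 74 (G) > 70 (F) > 64 (I) > 31 (H)
K is highest and takes the item; every bidder forfeits their bid.

K pays €107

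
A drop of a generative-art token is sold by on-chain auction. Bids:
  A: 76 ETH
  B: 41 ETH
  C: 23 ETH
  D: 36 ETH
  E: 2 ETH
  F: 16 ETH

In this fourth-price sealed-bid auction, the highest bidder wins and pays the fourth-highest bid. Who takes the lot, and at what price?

Bids in order: 76 (A) > 41 (B) > 36 (D) > 23 (C) > 16 (F) > 2 (E)
A is highest; pays the fourth-highest bid, 23 ETH.

A pays 23 ETH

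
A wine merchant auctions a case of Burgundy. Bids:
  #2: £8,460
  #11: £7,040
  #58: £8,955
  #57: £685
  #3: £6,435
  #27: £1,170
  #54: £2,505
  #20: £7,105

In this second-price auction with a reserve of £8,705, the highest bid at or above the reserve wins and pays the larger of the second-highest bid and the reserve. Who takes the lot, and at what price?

Sorting bids: 8,955 (#58) > 8,460 (#2) > 7,105 (#20) > 7,040 (#11) > 6,435 (#3) > 2,505 (#54) > …
Highest eligible bid: #58 at £8,955.
Second-highest bid £8,460 is below the reserve £8,705, so the reserve binds → payment £8,705.

#58 pays £8,705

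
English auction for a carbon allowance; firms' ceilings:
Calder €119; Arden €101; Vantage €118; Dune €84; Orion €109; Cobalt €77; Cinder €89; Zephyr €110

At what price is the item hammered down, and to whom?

Calder wins at €118

Sorting limits: 119 (Calder) > 118 (Vantage) > 110 (Zephyr) > 109 (Orion) > 101 (Arden) > 89 (Cinder) > …
Bidding ends when Vantage exits at €118; Calder takes it.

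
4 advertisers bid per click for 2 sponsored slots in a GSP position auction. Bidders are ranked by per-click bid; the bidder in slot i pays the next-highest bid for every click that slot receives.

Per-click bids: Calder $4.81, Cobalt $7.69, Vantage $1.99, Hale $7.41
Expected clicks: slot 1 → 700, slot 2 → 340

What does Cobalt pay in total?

Per-click bids in order: $7.69 (Cobalt) > $7.41 (Hale) > $4.81 (Calder) > …
Cobalt holds slot 1 → pays next bid $7.41 × 700 clicks = $5187.00.

Cobalt pays $5187.00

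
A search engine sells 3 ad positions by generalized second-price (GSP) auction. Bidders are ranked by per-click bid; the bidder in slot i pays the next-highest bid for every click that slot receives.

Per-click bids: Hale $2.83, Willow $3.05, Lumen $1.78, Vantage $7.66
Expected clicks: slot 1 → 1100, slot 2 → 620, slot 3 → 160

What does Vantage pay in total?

Vantage pays $3355.00

Ranked by bid: $7.66 (Vantage) > $3.05 (Willow) > $2.83 (Hale) > $1.78 (Lumen)
Vantage holds slot 1 → pays next bid $3.05 × 1100 clicks = $3355.00.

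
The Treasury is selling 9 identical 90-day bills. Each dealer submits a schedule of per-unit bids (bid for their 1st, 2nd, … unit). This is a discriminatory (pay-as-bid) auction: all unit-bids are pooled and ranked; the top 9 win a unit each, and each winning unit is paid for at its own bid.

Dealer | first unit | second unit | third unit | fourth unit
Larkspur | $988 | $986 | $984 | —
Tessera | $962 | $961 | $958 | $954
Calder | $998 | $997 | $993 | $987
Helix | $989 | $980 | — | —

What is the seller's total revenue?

Total revenue: $8,902

Pooled unit-bids ranked (top 9): 998 (Calder-1), 997 (Calder-2), 993 (Calder-3), 989 (Helix-1), 988 (Larkspur-1), 987 (Calder-4), 986 (Larkspur-2), 984 (Larkspur-3), 980 (Helix-2)
Next rejected bid: $962 (not a price — pay-as-bid).
Each winning unit pays its own bid.
Revenue = 998 + 997 + 993 + 989 + 988 + 987 + 986 + 984 + 980 = $8,902.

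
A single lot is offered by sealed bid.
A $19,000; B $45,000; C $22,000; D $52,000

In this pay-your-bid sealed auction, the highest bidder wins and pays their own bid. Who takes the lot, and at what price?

Bids ranked: 52,000 (D) > 45,000 (B) > 22,000 (C) > 19,000 (A)
First-price: D pays what they bid, $52,000.

D pays $52,000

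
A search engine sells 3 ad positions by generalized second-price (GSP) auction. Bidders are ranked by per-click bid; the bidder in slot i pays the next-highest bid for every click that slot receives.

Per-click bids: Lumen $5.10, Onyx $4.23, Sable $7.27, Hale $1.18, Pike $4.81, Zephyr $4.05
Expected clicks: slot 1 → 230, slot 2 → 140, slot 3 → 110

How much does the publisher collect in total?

Total revenue: $2311.70

Ranked by bid: $7.27 (Sable) > $5.10 (Lumen) > $4.81 (Pike) > $4.23 (Onyx) > …
Slot 1: Sable pays $5.10 × 230 = $1173.00
Slot 2: Lumen pays $4.81 × 140 = $673.40
Slot 3: Pike pays $4.23 × 110 = $465.30
Total = $2311.70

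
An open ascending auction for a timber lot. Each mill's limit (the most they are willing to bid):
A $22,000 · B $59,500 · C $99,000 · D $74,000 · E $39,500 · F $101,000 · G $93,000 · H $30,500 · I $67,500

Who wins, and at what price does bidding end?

Limits ranked: 101,000 (F) > 99,000 (C) > 93,000 (G) > 74,000 (D) > 67,500 (I) > 59,500 (B) > …
Once the price passes $99,000, only F is left; the hammer falls at C's limit of $99,000.

F wins at $99,000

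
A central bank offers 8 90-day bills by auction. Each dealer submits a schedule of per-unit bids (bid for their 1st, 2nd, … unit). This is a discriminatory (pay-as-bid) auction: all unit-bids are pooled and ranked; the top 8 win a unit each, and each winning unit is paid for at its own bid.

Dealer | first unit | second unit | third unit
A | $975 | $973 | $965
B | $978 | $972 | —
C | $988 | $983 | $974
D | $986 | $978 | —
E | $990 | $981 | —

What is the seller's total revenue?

Total revenue: $7,859

Pooled unit-bids ranked (top 8): 990 (E-1), 988 (C-1), 986 (D-1), 983 (C-2), 981 (E-2), 978 (B-1), 978 (D-2), 975 (A-1)
Next rejected bid: $974 (not a price — pay-as-bid).
Each winning unit pays its own bid.
Revenue = 990 + 988 + 986 + 983 + 981 + 978 + 978 + 975 = $7,859.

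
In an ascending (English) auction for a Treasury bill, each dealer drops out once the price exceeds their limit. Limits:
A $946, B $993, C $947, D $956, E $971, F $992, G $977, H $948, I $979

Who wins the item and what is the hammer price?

B wins at $992

Ascending (English) auction: the price rises until one bidder remains; the winner pays the price at which the last rival dropped out.
Limits in order: 993 (B) > 992 (F) > 979 (I) > 977 (G) > 971 (E) > 956 (D) > …
F is the last rival to drop out, at $992; B remains and wins at that price.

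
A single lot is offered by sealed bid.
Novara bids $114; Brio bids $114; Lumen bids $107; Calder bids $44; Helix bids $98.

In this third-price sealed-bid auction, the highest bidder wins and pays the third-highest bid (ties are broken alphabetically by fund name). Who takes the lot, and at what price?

Brio pays $107

Bids in order: 114 (Brio) > 114 (Novara) > 107 (Lumen) > 98 (Helix) > 44 (Calder)
Brio and Novara tie at $114; tie-break gives it to Brio.
Brio wins; payment is bid #3 in the ranking = $107.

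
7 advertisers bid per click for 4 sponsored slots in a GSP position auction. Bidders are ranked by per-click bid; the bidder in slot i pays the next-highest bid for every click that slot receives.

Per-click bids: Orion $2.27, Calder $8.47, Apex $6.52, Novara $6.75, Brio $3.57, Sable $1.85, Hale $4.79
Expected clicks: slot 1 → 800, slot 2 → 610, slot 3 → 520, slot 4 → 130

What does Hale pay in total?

Hale pays $464.10

Sorting advertisers: $8.47 (Calder) > $6.75 (Novara) > $6.52 (Apex) > $4.79 (Hale) > $3.57 (Brio) > …
Hale holds slot 4 → pays next bid $3.57 × 130 clicks = $464.10.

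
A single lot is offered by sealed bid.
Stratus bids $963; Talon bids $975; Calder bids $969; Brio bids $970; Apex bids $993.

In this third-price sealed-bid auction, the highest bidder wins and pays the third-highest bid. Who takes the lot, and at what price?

Sorting bids: 993 (Apex) > 975 (Talon) > 970 (Brio) > 969 (Calder) > 963 (Stratus)
Apex is highest; pays the third-highest bid, $970.

Apex pays $970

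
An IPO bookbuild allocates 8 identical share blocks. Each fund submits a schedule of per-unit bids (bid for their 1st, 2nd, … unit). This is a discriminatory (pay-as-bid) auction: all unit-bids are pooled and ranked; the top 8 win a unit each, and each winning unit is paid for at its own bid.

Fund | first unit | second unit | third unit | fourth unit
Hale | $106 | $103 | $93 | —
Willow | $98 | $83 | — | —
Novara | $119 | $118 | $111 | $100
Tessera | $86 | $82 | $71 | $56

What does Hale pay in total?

Hale pays $302

Pooled unit-bids ranked (top 8): 119 (Novara-1), 118 (Novara-2), 111 (Novara-3), 106 (Hale-1), 103 (Hale-2), 100 (Novara-4), 98 (Willow-1), 93 (Hale-3)
Next rejected bid: $86 (not a price — pay-as-bid).
Hale's winning unit-bids: 106 + 103 + 93 = $302.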